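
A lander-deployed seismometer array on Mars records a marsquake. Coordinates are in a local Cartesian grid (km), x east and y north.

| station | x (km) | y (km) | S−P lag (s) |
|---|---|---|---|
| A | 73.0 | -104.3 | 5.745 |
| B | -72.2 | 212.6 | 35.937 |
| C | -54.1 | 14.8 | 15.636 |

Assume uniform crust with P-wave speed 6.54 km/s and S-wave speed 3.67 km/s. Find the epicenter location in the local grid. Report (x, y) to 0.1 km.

x ≈ 52.6 km, y ≈ -60.8 km

Distance from S−P lag: d = Δt · v_P v_S / (v_P − v_S) = Δt · (6.54·3.67)/(6.54−3.67) ≈ 8.3630·Δt.
So d_A = 48.05, d_B = 300.54, d_C = 130.76 km.
Circle about each station: (x − 73.0)² + (y + 104.3)² = 48.05²; (x + 72.2)² + (y − 212.6)² = 300.54²; (x + 54.1)² + (y − 14.8)² = 130.76².
Subtracting the A equation from the B and C equations removes the quadratic terms:
-290.4 x + 633.8 y = -53811.38
-254.2 x + 238.2 y = -27851.02
Solving the 2×2 system: x ≈ 52.6, y ≈ -60.8 km.
Check against A (with the unrounded x, y): √((x − 73.0)²+(y + 104.3)²) = 48.04 ≈ 48.05 km. ✓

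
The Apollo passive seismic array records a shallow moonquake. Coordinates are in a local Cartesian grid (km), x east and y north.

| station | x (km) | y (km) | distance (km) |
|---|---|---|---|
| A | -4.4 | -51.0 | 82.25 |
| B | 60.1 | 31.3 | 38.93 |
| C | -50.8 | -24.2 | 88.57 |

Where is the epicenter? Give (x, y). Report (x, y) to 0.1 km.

Circle about each station: (x + 4.4)² + (y + 51.0)² = 82.25²; (x − 60.1)² + (y − 31.3)² = 38.93²; (x + 50.8)² + (y + 24.2)² = 88.57².
Subtracting the A equation from the B and C equations removes the quadratic terms:
129.0 x + 164.6 y = 7220.86
-92.8 x + 53.6 y = -533.66
Solving the 2×2 system: x ≈ 21.4, y ≈ 27.1 km.
Check against A (with the unrounded x, y): √((x + 4.4)²+(y + 51.0)²) = 82.25 ≈ 82.25 km. ✓

21.4 km east, 27.1 km north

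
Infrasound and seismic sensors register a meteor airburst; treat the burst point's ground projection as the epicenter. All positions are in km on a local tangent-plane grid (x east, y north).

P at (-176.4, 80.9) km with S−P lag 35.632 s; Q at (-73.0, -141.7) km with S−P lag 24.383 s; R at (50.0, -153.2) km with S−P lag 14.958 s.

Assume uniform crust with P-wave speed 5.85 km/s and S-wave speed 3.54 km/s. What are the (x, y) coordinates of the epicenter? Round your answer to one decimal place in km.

119.8 km east, -38.7 km north

Distance from S−P lag: d = Δt · v_P v_S / (v_P − v_S) = Δt · (5.85·3.54)/(5.85−3.54) ≈ 8.9649·Δt.
So d_P = 319.44, d_Q = 218.59, d_R = 134.10 km.
Circle about each station: (x + 176.4)² + (y − 80.9)² = 319.44²; (x + 73.0)² + (y + 141.7)² = 218.59²; (x − 50.0)² + (y + 153.2)² = 134.10².
Subtracting pairs of circle equations eliminates x²+y² and gives linear equations (the radical axes):
206.8 x − 445.2 y = 42006.45
452.8 x − 468.2 y = 72367.57
Solving the 2×2 system: x ≈ 119.8, y ≈ -38.7 km.
Check against P (with the unrounded x, y): √((x + 176.4)²+(y − 80.9)²) = 319.44 ≈ 319.44 km. ✓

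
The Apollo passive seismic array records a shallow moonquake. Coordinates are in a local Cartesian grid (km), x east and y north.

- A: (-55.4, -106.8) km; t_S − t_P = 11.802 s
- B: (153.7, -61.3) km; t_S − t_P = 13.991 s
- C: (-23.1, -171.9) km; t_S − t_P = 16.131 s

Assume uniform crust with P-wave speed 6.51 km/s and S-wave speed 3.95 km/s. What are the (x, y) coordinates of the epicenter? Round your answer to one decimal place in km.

(20.7, -15.9)

Distance from S−P lag: d = Δt · v_P v_S / (v_P − v_S) = Δt · (6.51·3.95)/(6.51−3.95) ≈ 10.0447·Δt.
So d_A = 118.55, d_B = 140.54, d_C = 162.03 km.
Circle about each station: (x + 55.4)² + (y + 106.8)² = 118.55²; (x − 153.7)² + (y + 61.3)² = 140.54²; (x + 23.1)² + (y + 171.9)² = 162.03².
Subtracting pairs of circle equations eliminates x²+y² and gives linear equations (the radical axes):
418.2 x + 91.0 y = 7208.59
64.6 x − 130.2 y = 3408.20
Solving the 2×2 system: x ≈ 20.7, y ≈ -15.9 km.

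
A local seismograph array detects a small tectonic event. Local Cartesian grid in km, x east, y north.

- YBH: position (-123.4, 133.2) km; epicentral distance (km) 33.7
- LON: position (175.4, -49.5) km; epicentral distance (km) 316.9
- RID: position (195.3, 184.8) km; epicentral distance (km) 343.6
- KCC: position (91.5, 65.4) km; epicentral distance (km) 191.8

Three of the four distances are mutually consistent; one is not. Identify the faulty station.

Solve using three stations at a time. Using YBH, LON, KCC (subtract circle equations pairwise → linear system) gives (x, y) ≈ (-92.4, 120.0).
Distances from that point to each station vs reported:
  YBH: calculated 33.7 vs reported 33.7 → residual 0.0 km
  LON: calculated 316.9 vs reported 316.9 → residual 0.0 km
  RID: calculated 294.9 vs reported 343.6 → residual 48.7 km
  KCC: calculated 191.8 vs reported 191.8 → residual 0.0 km
YBH, LON, KCC are mutually consistent (residuals ≈ 0); RID is off by 48.7 km.

RID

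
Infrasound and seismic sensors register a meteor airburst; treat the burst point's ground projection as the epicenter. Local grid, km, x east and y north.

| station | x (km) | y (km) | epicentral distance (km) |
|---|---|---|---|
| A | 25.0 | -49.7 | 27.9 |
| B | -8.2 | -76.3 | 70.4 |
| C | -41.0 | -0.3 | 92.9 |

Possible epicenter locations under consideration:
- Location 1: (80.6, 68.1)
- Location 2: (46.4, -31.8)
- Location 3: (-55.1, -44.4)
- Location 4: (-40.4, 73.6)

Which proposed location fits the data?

For each candidate, compare |candidate − station| to the reported distance:
Location 1: residuals A 102.4, B 99.1, C 46.6 → max 102.4 km
Location 2: residuals A 0.0, B 0.0, C 0.0 → max 0.0 km
Location 3: residuals A 52.4, B 13.7, C 46.6 → max 52.4 km
Location 4: residuals A 111.7, B 82.9, C 19.0 → max 111.7 km
Only Location 2 has all residuals ≈ 0.

Location 2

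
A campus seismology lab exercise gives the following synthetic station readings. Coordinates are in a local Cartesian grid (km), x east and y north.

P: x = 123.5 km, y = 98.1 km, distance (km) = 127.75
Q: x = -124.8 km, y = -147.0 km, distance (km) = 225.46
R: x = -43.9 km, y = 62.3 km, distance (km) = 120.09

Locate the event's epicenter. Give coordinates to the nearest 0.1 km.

(53.1, -8.5)

Circle about each station: (x − 123.5)² + (y − 98.1)² = 127.75²; (x + 124.8)² + (y + 147.0)² = 225.46²; (x + 43.9)² + (y − 62.3)² = 120.09².
Subtracting pairs of circle equations eliminates x²+y² and gives linear equations (the radical axes):
-496.6 x − 490.2 y = -22203.97
-334.8 x − 71.6 y = -17168.91
Solving the 2×2 system: x ≈ 53.1, y ≈ -8.5 km.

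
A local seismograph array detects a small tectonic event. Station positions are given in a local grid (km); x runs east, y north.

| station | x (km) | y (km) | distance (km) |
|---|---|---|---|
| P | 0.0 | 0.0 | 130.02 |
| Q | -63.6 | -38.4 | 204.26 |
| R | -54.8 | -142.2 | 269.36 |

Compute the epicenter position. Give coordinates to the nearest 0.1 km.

108.0 km east, 72.4 km north

Circle about each station: x² + y² = 130.02²; (x + 63.6)² + (y + 38.4)² = 204.26²; (x + 54.8)² + (y + 142.2)² = 269.36².
Subtracting the P equation from the Q and R equations removes the quadratic terms:
-127.2 x − 76.8 y = -19297.43
-109.6 x − 284.4 y = -32425.73
Solving the 2×2 system: x ≈ 108.0, y ≈ 72.4 km.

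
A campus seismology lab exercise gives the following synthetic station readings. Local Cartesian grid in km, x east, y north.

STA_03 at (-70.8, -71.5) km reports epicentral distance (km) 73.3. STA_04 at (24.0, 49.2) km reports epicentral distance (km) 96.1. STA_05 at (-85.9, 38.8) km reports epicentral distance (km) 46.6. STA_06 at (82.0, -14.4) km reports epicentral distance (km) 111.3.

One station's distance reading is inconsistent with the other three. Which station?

Solve using three stations at a time. Using STA_03, STA_04, STA_05 (subtract circle equations pairwise → linear system) gives (x, y) ≈ (-59.0, 0.8).
Distances from that point to each station vs reported:
  STA_03: calculated 73.3 vs reported 73.3 → residual 0.0 km
  STA_04: calculated 96.1 vs reported 96.1 → residual 0.0 km
  STA_05: calculated 46.5 vs reported 46.6 → residual 0.1 km
  STA_06: calculated 141.8 vs reported 111.3 → residual 30.5 km
STA_03, STA_04, STA_05 are mutually consistent (residuals ≈ 0); STA_06 is off by 30.5 km.

STA_06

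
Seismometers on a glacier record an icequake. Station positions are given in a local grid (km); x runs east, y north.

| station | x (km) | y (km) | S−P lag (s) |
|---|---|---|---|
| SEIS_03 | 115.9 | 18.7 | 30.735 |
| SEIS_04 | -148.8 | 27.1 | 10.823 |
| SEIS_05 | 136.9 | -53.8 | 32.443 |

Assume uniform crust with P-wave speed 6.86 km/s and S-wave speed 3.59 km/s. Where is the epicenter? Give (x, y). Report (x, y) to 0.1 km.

(-107.2, -43.0)

Distance from S−P lag: d = Δt · v_P v_S / (v_P − v_S) = Δt · (6.86·3.59)/(6.86−3.59) ≈ 7.5313·Δt.
So d_SEIS_03 = 231.47, d_SEIS_04 = 81.51, d_SEIS_05 = 244.34 km.
Circle about each station: (x − 115.9)² + (y − 18.7)² = 231.47²; (x + 148.8)² + (y − 27.1)² = 81.51²; (x − 136.9)² + (y + 53.8)² = 244.34².
Subtracting the SEIS_03 equation from the SEIS_04 and SEIS_05 equations removes the quadratic terms:
-529.4 x + 16.8 y = 56027.83
42.0 x − 145.0 y = 1729.88
Solving the 2×2 system: x ≈ -107.2, y ≈ -43.0 km.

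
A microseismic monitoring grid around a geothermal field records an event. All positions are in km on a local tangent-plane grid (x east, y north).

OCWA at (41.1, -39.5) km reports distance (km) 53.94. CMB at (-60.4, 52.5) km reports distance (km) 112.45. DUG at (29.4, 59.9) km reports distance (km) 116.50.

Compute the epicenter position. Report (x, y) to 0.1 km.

(-12.0, -49.0)

Circle about each station: (x − 41.1)² + (y + 39.5)² = 53.94²; (x + 60.4)² + (y − 52.5)² = 112.45²; (x − 29.4)² + (y − 59.9)² = 116.50².
Subtracting pairs of circle equations eliminates x²+y² and gives linear equations (the radical axes):
-203.0 x + 184.0 y = -6580.53
-23.4 x + 198.8 y = -9459.82
Solving the 2×2 system: x ≈ -12.0, y ≈ -49.0 km.
Check against OCWA (with the unrounded x, y): √((x − 41.1)²+(y + 39.5)²) = 53.94 ≈ 53.94 km. ✓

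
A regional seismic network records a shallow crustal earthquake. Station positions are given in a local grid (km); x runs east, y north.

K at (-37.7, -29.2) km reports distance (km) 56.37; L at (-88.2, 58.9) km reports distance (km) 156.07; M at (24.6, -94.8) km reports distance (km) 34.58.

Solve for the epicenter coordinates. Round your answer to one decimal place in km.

Circle about each station: (x + 37.7)² + (y + 29.2)² = 56.37²; (x + 88.2)² + (y − 58.9)² = 156.07²; (x − 24.6)² + (y + 94.8)² = 34.58².
Subtracting pairs of circle equations eliminates x²+y² and gives linear equations (the radical axes):
-101.0 x + 176.2 y = -12205.75
124.6 x − 131.2 y = 9300.07
Solving the 2×2 system: x ≈ 4.3, y ≈ -66.8 km.
Check against K (with the unrounded x, y): √((x + 37.7)²+(y + 29.2)²) = 56.37 ≈ 56.37 km. ✓

(4.3, -66.8)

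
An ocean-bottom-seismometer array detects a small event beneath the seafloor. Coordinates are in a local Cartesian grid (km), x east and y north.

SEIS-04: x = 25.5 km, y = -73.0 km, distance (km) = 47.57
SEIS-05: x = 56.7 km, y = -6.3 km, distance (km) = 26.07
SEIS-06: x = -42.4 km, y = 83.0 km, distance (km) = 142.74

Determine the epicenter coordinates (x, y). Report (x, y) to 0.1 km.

45.2 km east, -29.7 km north

Circle about each station: (x − 25.5)² + (y + 73.0)² = 47.57²; (x − 56.7)² + (y + 6.3)² = 26.07²; (x + 42.4)² + (y − 83.0)² = 142.74².
Subtracting pairs of circle equations eliminates x²+y² and gives linear equations (the radical axes):
62.4 x + 133.4 y = -1141.41
-135.8 x + 312.0 y = -15404.29
Solving the 2×2 system: x ≈ 45.2, y ≈ -29.7 km.
Check against SEIS-04 (with the unrounded x, y): √((x − 25.5)²+(y + 73.0)²) = 47.57 ≈ 47.57 km. ✓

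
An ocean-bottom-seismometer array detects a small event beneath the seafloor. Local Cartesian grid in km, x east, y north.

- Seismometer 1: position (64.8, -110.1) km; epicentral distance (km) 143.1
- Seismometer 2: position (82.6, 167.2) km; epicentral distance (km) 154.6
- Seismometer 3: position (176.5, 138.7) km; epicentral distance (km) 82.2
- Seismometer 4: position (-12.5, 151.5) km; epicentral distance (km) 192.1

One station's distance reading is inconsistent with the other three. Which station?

Solve using three stations at a time. Using Seismometer 1, Seismometer 2, Seismometer 4 (subtract circle equations pairwise → linear system) gives (x, y) ≈ (126.6, 19.0).
Distances from that point to each station vs reported:
  Seismometer 1: calculated 143.1 vs reported 143.1 → residual 0.0 km
  Seismometer 2: calculated 154.6 vs reported 154.6 → residual 0.0 km
  Seismometer 3: calculated 129.7 vs reported 82.2 → residual 47.5 km
  Seismometer 4: calculated 192.1 vs reported 192.1 → residual 0.0 km
Seismometer 1, Seismometer 2, Seismometer 4 are mutually consistent (residuals ≈ 0); Seismometer 3 is off by 47.5 km.

Seismometer 3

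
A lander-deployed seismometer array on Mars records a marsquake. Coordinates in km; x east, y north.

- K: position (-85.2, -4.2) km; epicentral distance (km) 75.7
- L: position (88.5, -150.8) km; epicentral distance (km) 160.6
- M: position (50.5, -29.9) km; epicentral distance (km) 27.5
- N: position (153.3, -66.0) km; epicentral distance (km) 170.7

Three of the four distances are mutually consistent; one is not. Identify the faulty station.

Solve using three stations at a time. Using K, L, N (subtract circle equations pairwise → linear system) gives (x, y) ≈ (-12.7, -26.1).
Distances from that point to each station vs reported:
  K: calculated 75.7 vs reported 75.7 → residual 0.0 km
  L: calculated 160.6 vs reported 160.6 → residual 0.0 km
  M: calculated 63.3 vs reported 27.5 → residual 35.8 km
  N: calculated 170.7 vs reported 170.7 → residual 0.0 km
K, L, N are mutually consistent (residuals ≈ 0); M is off by 35.8 km.

M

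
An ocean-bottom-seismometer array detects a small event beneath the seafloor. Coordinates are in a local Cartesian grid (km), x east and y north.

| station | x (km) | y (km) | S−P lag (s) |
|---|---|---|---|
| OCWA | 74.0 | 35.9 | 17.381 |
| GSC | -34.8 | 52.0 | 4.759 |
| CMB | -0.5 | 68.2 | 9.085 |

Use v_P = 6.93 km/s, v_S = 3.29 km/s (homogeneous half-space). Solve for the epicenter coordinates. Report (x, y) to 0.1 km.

(-34.0, 22.2)

Distance from S−P lag: d = Δt · v_P v_S / (v_P − v_S) = Δt · (6.93·3.29)/(6.93−3.29) ≈ 6.2637·Δt.
So d_OCWA = 108.87, d_GSC = 29.81, d_CMB = 56.91 km.
Circle about each station: (x − 74.0)² + (y − 35.9)² = 108.87²; (x + 34.8)² + (y − 52.0)² = 29.81²; (x + 0.5)² + (y − 68.2)² = 56.91².
Subtracting the OCWA equation from the GSC and CMB equations removes the quadratic terms:
-217.6 x + 32.2 y = 8114.27
-149.0 x + 64.6 y = 6500.61
Solving the 2×2 system: x ≈ -34.0, y ≈ 22.2 km.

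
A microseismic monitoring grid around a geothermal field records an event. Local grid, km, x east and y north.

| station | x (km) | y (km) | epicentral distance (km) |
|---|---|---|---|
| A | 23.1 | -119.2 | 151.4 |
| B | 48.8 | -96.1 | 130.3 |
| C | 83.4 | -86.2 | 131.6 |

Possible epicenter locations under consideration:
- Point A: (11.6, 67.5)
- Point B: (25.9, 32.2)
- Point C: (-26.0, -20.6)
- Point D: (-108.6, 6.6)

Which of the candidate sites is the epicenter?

For each candidate, compare |candidate − station| to the reported distance:
Point A: residuals A 35.7, B 37.5, C 38.0 → max 38.0 km
Point B: residuals A 0.0, B 0.0, C 0.0 → max 0.0 km
Point C: residuals A 41.3, B 24.0, C 4.0 → max 41.3 km
Point D: residuals A 30.7, B 57.6, C 81.7 → max 81.7 km
Only Point B has all residuals ≈ 0.

Point B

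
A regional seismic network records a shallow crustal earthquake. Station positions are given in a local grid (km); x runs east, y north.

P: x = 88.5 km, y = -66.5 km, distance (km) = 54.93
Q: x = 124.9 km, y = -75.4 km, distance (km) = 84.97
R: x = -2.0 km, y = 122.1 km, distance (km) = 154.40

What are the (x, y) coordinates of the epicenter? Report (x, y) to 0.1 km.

(61.8, -18.5)

Circle about each station: (x − 88.5)² + (y + 66.5)² = 54.93²; (x − 124.9)² + (y + 75.4)² = 84.97²; (x + 2.0)² + (y − 122.1)² = 154.40².
Subtracting the P equation from the Q and R equations removes the quadratic terms:
72.8 x − 17.8 y = 4828.07
-181.0 x + 377.2 y = -18164.15
Solving the 2×2 system: x ≈ 61.8, y ≈ -18.5 km.
Check against P (with the unrounded x, y): √((x − 88.5)²+(y + 66.5)²) = 54.93 ≈ 54.93 km. ✓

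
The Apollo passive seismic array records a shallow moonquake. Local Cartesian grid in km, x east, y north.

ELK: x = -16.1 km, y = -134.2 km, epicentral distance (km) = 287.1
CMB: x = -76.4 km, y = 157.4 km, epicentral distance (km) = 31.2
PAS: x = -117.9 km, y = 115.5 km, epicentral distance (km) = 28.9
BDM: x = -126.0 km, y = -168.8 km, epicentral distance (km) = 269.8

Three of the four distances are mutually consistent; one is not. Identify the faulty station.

BDM

Solve using three stations at a time. Using ELK, CMB, PAS (subtract circle equations pairwise → linear system) gives (x, y) ≈ (-102.1, 139.7).
Distances from that point to each station vs reported:
  ELK: calculated 287.1 vs reported 287.1 → residual 0.0 km
  CMB: calculated 31.2 vs reported 31.2 → residual 0.0 km
  PAS: calculated 28.9 vs reported 28.9 → residual 0.0 km
  BDM: calculated 309.4 vs reported 269.8 → residual 39.6 km
ELK, CMB, PAS are mutually consistent (residuals ≈ 0); BDM is off by 39.6 km.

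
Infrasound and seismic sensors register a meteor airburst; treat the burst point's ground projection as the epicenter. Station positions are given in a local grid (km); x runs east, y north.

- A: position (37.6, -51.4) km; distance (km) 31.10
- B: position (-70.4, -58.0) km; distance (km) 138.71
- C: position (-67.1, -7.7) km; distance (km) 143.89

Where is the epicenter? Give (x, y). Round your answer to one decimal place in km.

x ≈ 68.3 km, y ≈ -56.4 km

Circle about each station: (x − 37.6)² + (y + 51.4)² = 31.10²; (x + 70.4)² + (y + 58.0)² = 138.71²; (x + 67.1)² + (y + 7.7)² = 143.89².
Subtracting the A equation from the B and C equations removes the quadratic terms:
-216.0 x − 13.2 y = -14008.81
-209.4 x + 87.4 y = -19231.14
Solving the 2×2 system: x ≈ 68.3, y ≈ -56.4 km.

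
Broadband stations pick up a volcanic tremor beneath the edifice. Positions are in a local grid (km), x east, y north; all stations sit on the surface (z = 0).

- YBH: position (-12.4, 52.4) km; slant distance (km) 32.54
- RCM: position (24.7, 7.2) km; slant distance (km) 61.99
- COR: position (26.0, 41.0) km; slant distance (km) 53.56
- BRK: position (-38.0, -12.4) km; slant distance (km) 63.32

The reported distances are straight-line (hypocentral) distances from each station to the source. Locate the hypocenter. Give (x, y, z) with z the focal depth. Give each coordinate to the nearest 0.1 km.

Each station gives a sphere (x−x_i)² + (y−y_i)² + z² = d_i² (stations at z=0).
Subtracting the YBH sphere from RCM and COR: z² cancels, leaving linear equations in x and y:
74.2 x − 90.4 y = -5021.50
76.8 x − 22.8 y = -2352.34
Solving: x ≈ -18.694, y ≈ 40.204 km (keep extra digits for the depth step; rounded: -18.7, 40.2).
Then from the YBH sphere: z² = 32.54² − (x + 12.4)² − (y − 52.4)² with x = -18.694, y = 40.204, so z ≈ 29.504 ≈ 29.5 km.

x ≈ -18.7 km, y ≈ 40.2 km, depth ≈ 29.5 km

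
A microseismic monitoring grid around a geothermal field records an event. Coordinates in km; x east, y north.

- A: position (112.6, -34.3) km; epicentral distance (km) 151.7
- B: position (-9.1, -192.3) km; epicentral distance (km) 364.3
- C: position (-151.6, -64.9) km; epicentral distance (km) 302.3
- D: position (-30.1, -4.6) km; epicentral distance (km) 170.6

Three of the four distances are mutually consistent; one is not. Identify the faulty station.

Solve using three stations at a time. Using A, C, D (subtract circle equations pairwise → linear system) gives (x, y) ≈ (90.7, 115.8).
Distances from that point to each station vs reported:
  A: calculated 151.7 vs reported 151.7 → residual 0.0 km
  B: calculated 323.9 vs reported 364.3 → residual 40.4 km
  C: calculated 302.3 vs reported 302.3 → residual 0.0 km
  D: calculated 170.6 vs reported 170.6 → residual 0.0 km
A, C, D are mutually consistent (residuals ≈ 0); B is off by 40.4 km.

B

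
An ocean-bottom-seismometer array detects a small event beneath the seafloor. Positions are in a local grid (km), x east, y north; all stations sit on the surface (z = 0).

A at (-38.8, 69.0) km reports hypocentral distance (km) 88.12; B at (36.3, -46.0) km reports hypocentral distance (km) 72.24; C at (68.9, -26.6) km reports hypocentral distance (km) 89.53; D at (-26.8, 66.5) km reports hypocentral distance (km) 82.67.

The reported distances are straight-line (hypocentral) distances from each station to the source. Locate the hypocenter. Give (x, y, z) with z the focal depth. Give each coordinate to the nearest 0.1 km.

(-9.1, -4.7, 38.1)

Each station gives a sphere (x−x_i)² + (y−y_i)² + z² = d_i² (stations at z=0).
Subtracting the A sphere from B and C: z² cancels, leaving linear equations in x and y:
150.2 x − 230.0 y = -286.23
215.4 x − 191.2 y = -1062.16
Solving: x ≈ -9.103, y ≈ -4.700 km (keep extra digits for the depth step; rounded: -9.1, -4.7).
Then from the A sphere: z² = 88.12² − (x + 38.8)² − (y − 69.0)² with x = -9.103, y = -4.700, so z ≈ 38.099 ≈ 38.1 km.
Check against D (with the unrounded solution): distance 82.67 ≈ 82.67 km. ✓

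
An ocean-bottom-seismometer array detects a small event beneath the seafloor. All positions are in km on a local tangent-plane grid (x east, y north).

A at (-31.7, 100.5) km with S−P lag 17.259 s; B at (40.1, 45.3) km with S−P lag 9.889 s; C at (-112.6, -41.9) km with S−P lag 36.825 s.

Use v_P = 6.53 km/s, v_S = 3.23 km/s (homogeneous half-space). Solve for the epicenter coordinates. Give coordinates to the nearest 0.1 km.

Distance from S−P lag: d = Δt · v_P v_S / (v_P − v_S) = Δt · (6.53·3.23)/(6.53−3.23) ≈ 6.3915·Δt.
So d_A = 110.31, d_B = 63.21, d_C = 235.37 km.
Circle about each station: (x + 31.7)² + (y − 100.5)² = 110.31²; (x − 40.1)² + (y − 45.3)² = 63.21²; (x + 112.6)² + (y + 41.9)² = 235.37².
Subtracting the A equation from the B and C equations removes the quadratic terms:
143.6 x − 110.4 y = 727.75
-161.8 x − 284.8 y = -39901.51
Solving the 2×2 system: x ≈ 78.5, y ≈ 95.5 km.

78.5 km east, 95.5 km north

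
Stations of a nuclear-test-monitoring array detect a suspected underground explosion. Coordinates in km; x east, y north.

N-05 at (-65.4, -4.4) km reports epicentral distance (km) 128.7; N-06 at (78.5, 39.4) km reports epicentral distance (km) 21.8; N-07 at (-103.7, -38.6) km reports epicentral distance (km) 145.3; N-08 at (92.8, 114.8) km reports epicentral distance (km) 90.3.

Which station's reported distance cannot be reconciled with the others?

Solve using three stations at a time. Using N-05, N-06, N-08 (subtract circle equations pairwise → linear system) gives (x, y) ≈ (58.2, 31.4).
Distances from that point to each station vs reported:
  N-05: calculated 128.7 vs reported 128.7 → residual 0.0 km
  N-06: calculated 21.8 vs reported 21.8 → residual 0.0 km
  N-07: calculated 176.4 vs reported 145.3 → residual 31.1 km
  N-08: calculated 90.3 vs reported 90.3 → residual 0.0 km
N-05, N-06, N-08 are mutually consistent (residuals ≈ 0); N-07 is off by 31.1 km.

N-07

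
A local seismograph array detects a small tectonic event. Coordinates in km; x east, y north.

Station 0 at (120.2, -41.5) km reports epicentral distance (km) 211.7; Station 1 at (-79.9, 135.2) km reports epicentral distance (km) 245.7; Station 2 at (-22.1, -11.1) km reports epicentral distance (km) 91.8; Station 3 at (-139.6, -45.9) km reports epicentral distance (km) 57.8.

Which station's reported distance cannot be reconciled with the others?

Solve using three stations at a time. Using Station 0, Station 2, Station 3 (subtract circle equations pairwise → linear system) gives (x, y) ≈ (-89.0, -74.0).
Distances from that point to each station vs reported:
  Station 0: calculated 211.7 vs reported 211.7 → residual 0.0 km
  Station 1: calculated 209.4 vs reported 245.7 → residual 36.3 km
  Station 2: calculated 91.9 vs reported 91.8 → residual 0.1 km
  Station 3: calculated 57.9 vs reported 57.8 → residual 0.1 km
Station 0, Station 2, Station 3 are mutually consistent (residuals ≈ 0); Station 1 is off by 36.3 km.

Station 1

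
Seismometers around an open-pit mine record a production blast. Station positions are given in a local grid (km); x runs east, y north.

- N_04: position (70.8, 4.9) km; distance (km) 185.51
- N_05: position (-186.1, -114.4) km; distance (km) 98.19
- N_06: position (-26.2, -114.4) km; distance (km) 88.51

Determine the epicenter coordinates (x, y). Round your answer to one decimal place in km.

-100.5 km east, -66.3 km north

Circle about each station: (x − 70.8)² + (y − 4.9)² = 185.51²; (x + 186.1)² + (y + 114.4)² = 98.19²; (x + 26.2)² + (y + 114.4)² = 88.51².
Subtracting the N_04 equation from the N_05 and N_06 equations removes the quadratic terms:
-513.8 x − 238.6 y = 67456.60
-194.0 x − 238.6 y = 35317.09
Solving the 2×2 system: x ≈ -100.5, y ≈ -66.3 km.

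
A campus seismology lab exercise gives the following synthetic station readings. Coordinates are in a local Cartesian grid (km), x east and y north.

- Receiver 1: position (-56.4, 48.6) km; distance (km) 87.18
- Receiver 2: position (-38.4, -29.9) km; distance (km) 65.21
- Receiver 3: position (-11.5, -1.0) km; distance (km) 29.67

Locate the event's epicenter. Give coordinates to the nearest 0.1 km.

Circle about each station: (x + 56.4)² + (y − 48.6)² = 87.18²; (x + 38.4)² + (y + 29.9)² = 65.21²; (x + 11.5)² + (y + 1.0)² = 29.67².
Subtracting pairs of circle equations eliminates x²+y² and gives linear equations (the radical axes):
36.0 x − 157.0 y = 173.66
89.8 x − 99.2 y = 1310.37
Solving the 2×2 system: x ≈ 17.9, y ≈ 3.0 km.
Check against Receiver 1 (with the unrounded x, y): √((x + 56.4)²+(y − 48.6)²) = 87.18 ≈ 87.18 km. ✓

x ≈ 17.9 km, y ≈ 3.0 km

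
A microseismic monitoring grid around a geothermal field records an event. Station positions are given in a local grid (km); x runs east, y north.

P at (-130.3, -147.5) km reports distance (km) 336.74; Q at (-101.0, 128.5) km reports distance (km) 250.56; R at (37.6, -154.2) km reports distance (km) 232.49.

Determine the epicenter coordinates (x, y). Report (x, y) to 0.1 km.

x ≈ 138.6 km, y ≈ 55.2 km

Circle about each station: (x + 130.3)² + (y + 147.5)² = 336.74²; (x + 101.0)² + (y − 128.5)² = 250.56²; (x − 37.6)² + (y + 154.2)² = 232.49².
Subtracting pairs of circle equations eliminates x²+y² and gives linear equations (the radical axes):
58.6 x + 552.0 y = 38592.42
335.8 x − 13.4 y = 45799.29
Solving the 2×2 system: x ≈ 138.6, y ≈ 55.2 km.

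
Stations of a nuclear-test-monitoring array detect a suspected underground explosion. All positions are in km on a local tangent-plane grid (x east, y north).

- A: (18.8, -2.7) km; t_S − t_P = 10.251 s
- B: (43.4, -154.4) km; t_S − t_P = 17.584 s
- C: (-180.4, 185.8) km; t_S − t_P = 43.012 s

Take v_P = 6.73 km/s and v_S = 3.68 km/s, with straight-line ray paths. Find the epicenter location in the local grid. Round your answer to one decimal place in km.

(99.5, -23.1)

Distance from S−P lag: d = Δt · v_P v_S / (v_P − v_S) = Δt · (6.73·3.68)/(6.73−3.68) ≈ 8.1201·Δt.
So d_A = 83.24, d_B = 142.78, d_C = 349.26 km.
Circle about each station: (x − 18.8)² + (y + 2.7)² = 83.24²; (x − 43.4)² + (y + 154.4)² = 142.78²; (x + 180.4)² + (y − 185.8)² = 349.26².
Subtracting the A equation from the B and C equations removes the quadratic terms:
49.2 x − 303.4 y = 11904.96
-398.4 x + 377.0 y = -48348.58
Solving the 2×2 system: x ≈ 99.5, y ≈ -23.1 km.
Check against A (with the unrounded x, y): √((x − 18.8)²+(y + 2.7)²) = 83.23 ≈ 83.24 km. ✓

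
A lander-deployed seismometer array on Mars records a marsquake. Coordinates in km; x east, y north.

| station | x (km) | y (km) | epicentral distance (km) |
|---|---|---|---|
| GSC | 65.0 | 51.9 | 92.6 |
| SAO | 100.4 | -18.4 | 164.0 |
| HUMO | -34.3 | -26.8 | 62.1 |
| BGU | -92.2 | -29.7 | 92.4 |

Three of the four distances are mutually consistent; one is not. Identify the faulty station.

Solve using three stations at a time. Using GSC, HUMO, BGU (subtract circle equations pairwise → linear system) gives (x, y) ≈ (-26.0, 34.7).
Distances from that point to each station vs reported:
  GSC: calculated 92.6 vs reported 92.6 → residual 0.0 km
  SAO: calculated 137.1 vs reported 164.0 → residual 26.9 km
  HUMO: calculated 62.1 vs reported 62.1 → residual 0.0 km
  BGU: calculated 92.4 vs reported 92.4 → residual 0.0 km
GSC, HUMO, BGU are mutually consistent (residuals ≈ 0); SAO is off by 26.9 km.

SAO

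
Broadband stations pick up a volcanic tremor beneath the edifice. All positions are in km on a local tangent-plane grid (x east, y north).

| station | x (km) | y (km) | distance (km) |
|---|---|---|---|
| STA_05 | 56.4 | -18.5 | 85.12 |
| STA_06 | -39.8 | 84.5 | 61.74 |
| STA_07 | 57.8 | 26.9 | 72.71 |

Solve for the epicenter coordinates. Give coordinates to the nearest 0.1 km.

Circle about each station: (x − 56.4)² + (y + 18.5)² = 85.12²; (x + 39.8)² + (y − 84.5)² = 61.74²; (x − 57.8)² + (y − 26.9)² = 72.71².
Subtracting the STA_05 equation from the STA_06 and STA_07 equations removes the quadratic terms:
-192.4 x + 206.0 y = 8634.67
2.8 x + 90.8 y = 2499.91
Solving the 2×2 system: x ≈ -14.9, y ≈ 28.0 km.
Check against STA_05 (with the unrounded x, y): √((x − 56.4)²+(y + 18.5)²) = 85.13 ≈ 85.12 km. ✓

x ≈ -14.9 km, y ≈ 28.0 km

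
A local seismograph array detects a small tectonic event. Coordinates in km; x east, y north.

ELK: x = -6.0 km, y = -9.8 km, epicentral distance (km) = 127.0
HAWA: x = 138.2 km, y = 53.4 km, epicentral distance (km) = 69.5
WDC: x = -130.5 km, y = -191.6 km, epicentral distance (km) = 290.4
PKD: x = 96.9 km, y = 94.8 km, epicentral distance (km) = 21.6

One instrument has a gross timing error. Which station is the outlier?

Solve using three stations at a time. Using ELK, HAWA, PKD (subtract circle equations pairwise → linear system) gives (x, y) ≈ (77.0, 86.3).
Distances from that point to each station vs reported:
  ELK: calculated 127.0 vs reported 127.0 → residual 0.0 km
  HAWA: calculated 69.5 vs reported 69.5 → residual 0.0 km
  WDC: calculated 346.8 vs reported 290.4 → residual 56.4 km
  PKD: calculated 21.6 vs reported 21.6 → residual 0.0 km
ELK, HAWA, PKD are mutually consistent (residuals ≈ 0); WDC is off by 56.4 km.

WDC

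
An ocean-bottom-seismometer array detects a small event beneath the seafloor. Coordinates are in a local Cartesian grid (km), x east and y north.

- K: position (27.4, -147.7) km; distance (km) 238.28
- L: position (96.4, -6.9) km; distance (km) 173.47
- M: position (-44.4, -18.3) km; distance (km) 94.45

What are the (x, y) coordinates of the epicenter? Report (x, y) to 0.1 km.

Circle about each station: (x − 27.4)² + (y + 147.7)² = 238.28²; (x − 96.4)² + (y + 6.9)² = 173.47²; (x + 44.4)² + (y + 18.3)² = 94.45².
Subtracting the K equation from the L and M equations removes the quadratic terms:
138.0 x + 281.6 y = 13460.04
-143.6 x + 258.8 y = 27596.76
Solving the 2×2 system: x ≈ -56.3, y ≈ 75.4 km.

(-56.3, 75.4)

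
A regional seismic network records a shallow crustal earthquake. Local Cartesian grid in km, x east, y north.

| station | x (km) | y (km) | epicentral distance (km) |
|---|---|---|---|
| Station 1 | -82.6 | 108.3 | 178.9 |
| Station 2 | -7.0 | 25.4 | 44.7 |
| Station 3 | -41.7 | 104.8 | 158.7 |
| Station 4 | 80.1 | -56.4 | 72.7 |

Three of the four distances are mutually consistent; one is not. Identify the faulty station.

Solve using three stations at a time. Using Station 1, Station 3, Station 4 (subtract circle equations pairwise → linear system) gives (x, y) ≈ (8.2, -45.9).
Distances from that point to each station vs reported:
  Station 1: calculated 178.9 vs reported 178.9 → residual 0.0 km
  Station 2: calculated 72.9 vs reported 44.7 → residual 28.2 km
  Station 3: calculated 158.7 vs reported 158.7 → residual 0.0 km
  Station 4: calculated 72.7 vs reported 72.7 → residual 0.0 km
Station 1, Station 3, Station 4 are mutually consistent (residuals ≈ 0); Station 2 is off by 28.2 km.

Station 2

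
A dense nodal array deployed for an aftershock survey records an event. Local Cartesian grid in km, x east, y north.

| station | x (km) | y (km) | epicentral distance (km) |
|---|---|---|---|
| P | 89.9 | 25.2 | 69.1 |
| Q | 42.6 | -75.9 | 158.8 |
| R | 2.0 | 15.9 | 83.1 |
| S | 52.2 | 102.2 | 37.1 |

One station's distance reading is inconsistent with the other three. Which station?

S

Solve using three stations at a time. Using P, Q, R (subtract circle equations pairwise → linear system) gives (x, y) ≈ (51.5, 82.7).
Distances from that point to each station vs reported:
  P: calculated 69.1 vs reported 69.1 → residual 0.0 km
  Q: calculated 158.8 vs reported 158.8 → residual 0.0 km
  R: calculated 83.1 vs reported 83.1 → residual 0.0 km
  S: calculated 19.6 vs reported 37.1 → residual 17.5 km
P, Q, R are mutually consistent (residuals ≈ 0); S is off by 17.5 km.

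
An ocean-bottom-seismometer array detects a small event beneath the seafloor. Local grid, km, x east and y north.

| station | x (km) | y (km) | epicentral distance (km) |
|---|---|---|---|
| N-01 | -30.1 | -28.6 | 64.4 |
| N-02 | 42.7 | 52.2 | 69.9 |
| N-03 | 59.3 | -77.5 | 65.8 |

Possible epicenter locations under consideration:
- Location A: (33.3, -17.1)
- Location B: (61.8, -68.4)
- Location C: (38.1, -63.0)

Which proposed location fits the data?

Location A

For each candidate, compare |candidate − station| to the reported distance:
Location A: residuals N-01 0.0, N-02 0.0, N-03 0.0 → max 0.0 km
Location B: residuals N-01 35.7, N-02 52.2, N-03 56.4 → max 56.4 km
Location C: residuals N-01 12.0, N-02 45.4, N-03 40.1 → max 45.4 km
Only Location A has all residuals ≈ 0.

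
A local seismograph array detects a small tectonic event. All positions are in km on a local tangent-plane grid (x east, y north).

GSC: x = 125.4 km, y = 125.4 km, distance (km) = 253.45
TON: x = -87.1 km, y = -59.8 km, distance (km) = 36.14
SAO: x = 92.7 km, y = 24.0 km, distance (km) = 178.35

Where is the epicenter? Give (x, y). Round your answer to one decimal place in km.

-78.9 km east, -24.6 km north

Circle about each station: (x − 125.4)² + (y − 125.4)² = 253.45²; (x + 87.1)² + (y + 59.8)² = 36.14²; (x − 92.7)² + (y − 24.0)² = 178.35².
Subtracting pairs of circle equations eliminates x²+y² and gives linear equations (the radical axes):
-425.0 x − 370.4 y = 42642.93
-65.4 x − 202.8 y = 10147.15
Solving the 2×2 system: x ≈ -78.9, y ≈ -24.6 km.
Check against GSC (with the unrounded x, y): √((x − 125.4)²+(y − 125.4)²) = 253.45 ≈ 253.45 km. ✓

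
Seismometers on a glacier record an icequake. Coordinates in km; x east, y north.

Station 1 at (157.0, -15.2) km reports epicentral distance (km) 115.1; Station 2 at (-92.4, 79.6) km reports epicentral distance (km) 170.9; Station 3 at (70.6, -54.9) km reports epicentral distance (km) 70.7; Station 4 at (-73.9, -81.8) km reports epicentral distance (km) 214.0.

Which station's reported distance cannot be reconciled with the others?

Station 3

Solve using three stations at a time. Using Station 1, Station 2, Station 4 (subtract circle equations pairwise → linear system) gives (x, y) ≈ (78.2, 68.8).
Distances from that point to each station vs reported:
  Station 1: calculated 115.2 vs reported 115.1 → residual 0.1 km
  Station 2: calculated 170.9 vs reported 170.9 → residual 0.0 km
  Station 3: calculated 123.9 vs reported 70.7 → residual 53.2 km
  Station 4: calculated 214.0 vs reported 214.0 → residual 0.0 km
Station 1, Station 2, Station 4 are mutually consistent (residuals ≈ 0); Station 3 is off by 53.2 km.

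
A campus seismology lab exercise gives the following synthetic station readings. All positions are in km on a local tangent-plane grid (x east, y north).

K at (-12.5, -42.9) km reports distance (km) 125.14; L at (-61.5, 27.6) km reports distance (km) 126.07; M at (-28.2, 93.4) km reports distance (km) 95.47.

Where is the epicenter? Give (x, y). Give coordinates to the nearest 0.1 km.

Circle about each station: (x + 12.5)² + (y + 42.9)² = 125.14²; (x + 61.5)² + (y − 27.6)² = 126.07²; (x + 28.2)² + (y − 93.4)² = 95.47².
Subtracting the K equation from the L and M equations removes the quadratic terms:
-98.0 x + 141.0 y = 2313.72
-31.4 x + 272.6 y = 14067.64
Solving the 2×2 system: x ≈ 60.7, y ≈ 58.6 km.

60.7 km east, 58.6 km north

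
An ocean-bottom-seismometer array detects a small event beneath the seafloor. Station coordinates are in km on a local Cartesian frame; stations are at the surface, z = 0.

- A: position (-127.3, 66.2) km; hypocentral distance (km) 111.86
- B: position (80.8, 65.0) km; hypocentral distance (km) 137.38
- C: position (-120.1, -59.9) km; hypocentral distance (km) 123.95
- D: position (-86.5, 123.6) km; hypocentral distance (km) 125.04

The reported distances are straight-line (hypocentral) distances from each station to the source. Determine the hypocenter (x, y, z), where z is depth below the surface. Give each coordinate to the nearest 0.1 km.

(-38.8, 19.3, 49.8)

Each station gives a sphere (x−x_i)² + (y−y_i)² + z² = d_i² (stations at z=0).
Subtracting the A sphere from B and C: z² cancels, leaving linear equations in x and y:
416.2 x − 2.4 y = -16194.69
14.4 x − 252.2 y = -5426.65
Solving: x ≈ -38.800, y ≈ 19.302 km (keep extra digits for the depth step; rounded: -38.8, 19.3).
Then from the A sphere: z² = 111.86² − (x + 127.3)² − (y − 66.2)² with x = -38.800, y = 19.302, so z ≈ 49.810 ≈ 49.8 km.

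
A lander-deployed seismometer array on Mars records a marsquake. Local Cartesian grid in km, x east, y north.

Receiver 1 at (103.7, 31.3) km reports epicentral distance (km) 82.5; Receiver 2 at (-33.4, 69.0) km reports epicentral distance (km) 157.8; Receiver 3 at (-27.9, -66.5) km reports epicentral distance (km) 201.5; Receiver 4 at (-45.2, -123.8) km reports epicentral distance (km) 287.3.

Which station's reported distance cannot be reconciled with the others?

Receiver 3

Solve using three stations at a time. Using Receiver 1, Receiver 2, Receiver 4 (subtract circle equations pairwise → linear system) gives (x, y) ≈ (118.3, 112.4).
Distances from that point to each station vs reported:
  Receiver 1: calculated 82.4 vs reported 82.5 → residual 0.1 km
  Receiver 2: calculated 157.8 vs reported 157.8 → residual 0.0 km
  Receiver 3: calculated 231.1 vs reported 201.5 → residual 29.6 km
  Receiver 4: calculated 287.3 vs reported 287.3 → residual 0.0 km
Receiver 1, Receiver 2, Receiver 4 are mutually consistent (residuals ≈ 0); Receiver 3 is off by 29.6 km.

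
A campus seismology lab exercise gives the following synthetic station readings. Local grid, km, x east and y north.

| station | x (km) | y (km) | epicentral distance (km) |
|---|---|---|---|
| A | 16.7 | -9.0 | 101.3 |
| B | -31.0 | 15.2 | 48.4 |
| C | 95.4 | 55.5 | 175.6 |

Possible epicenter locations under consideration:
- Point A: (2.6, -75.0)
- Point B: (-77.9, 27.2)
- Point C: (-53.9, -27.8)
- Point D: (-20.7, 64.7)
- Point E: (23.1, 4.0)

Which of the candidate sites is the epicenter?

For each candidate, compare |candidate − station| to the reported distance:
Point A: residuals A 33.8, B 47.9, C 15.5 → max 47.9 km
Point B: residuals A 0.0, B 0.0, C 0.0 → max 0.0 km
Point C: residuals A 28.2, B 0.3, C 4.6 → max 28.2 km
Point D: residuals A 18.7, B 2.2, C 59.1 → max 59.1 km
Point E: residuals A 86.8, B 6.8, C 86.8 → max 86.8 km
Only Point B has all residuals ≈ 0.

Point B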